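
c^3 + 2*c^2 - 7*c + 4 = (c - 1)^2*(c + 4)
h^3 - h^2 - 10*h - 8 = (h - 4)*(h + 1)*(h + 2)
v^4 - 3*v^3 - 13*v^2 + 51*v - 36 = (v - 3)^2*(v - 1)*(v + 4)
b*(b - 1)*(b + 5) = b^3 + 4*b^2 - 5*b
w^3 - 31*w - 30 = (w - 6)*(w + 1)*(w + 5)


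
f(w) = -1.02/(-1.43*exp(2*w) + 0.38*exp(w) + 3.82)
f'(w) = -1.02*(2.86*exp(2*w) - 0.38*exp(w))/(-1.43*exp(2*w) + 0.38*exp(w) + 3.82)^2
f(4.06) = 0.00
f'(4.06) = -0.00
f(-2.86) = -0.27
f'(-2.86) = 0.00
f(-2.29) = -0.27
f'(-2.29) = 0.00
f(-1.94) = -0.27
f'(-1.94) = -0.00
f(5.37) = 0.00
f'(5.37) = -0.00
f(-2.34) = -0.27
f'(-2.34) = 0.00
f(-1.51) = -0.27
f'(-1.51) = -0.00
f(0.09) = -0.40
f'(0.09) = -0.48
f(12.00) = 0.00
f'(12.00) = 0.00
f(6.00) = 0.00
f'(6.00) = 0.00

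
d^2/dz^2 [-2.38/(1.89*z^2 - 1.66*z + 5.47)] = (17.003196*z^2 - 14.934024*z - 2.38*(3.78*z - 1.66)*(7.56*z - 3.32) + 49.210308)/(1.89*z^2 - 1.66*z + 5.47)^3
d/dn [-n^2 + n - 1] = 1 - 2*n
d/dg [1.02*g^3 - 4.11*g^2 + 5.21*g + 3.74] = 3.06*g^2 - 8.22*g + 5.21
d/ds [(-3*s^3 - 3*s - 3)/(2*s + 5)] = 3*(-4*s^3 - 15*s^2 - 3)/(4*s^2 + 20*s + 25)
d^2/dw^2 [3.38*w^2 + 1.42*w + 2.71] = 6.76000000000000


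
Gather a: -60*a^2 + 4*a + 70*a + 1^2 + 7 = -60*a^2 + 74*a + 8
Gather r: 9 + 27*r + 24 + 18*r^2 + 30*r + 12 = 18*r^2 + 57*r + 45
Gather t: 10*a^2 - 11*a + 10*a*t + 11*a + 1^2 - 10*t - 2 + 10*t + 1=10*a^2 + 10*a*t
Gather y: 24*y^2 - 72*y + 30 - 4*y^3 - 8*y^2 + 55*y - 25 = -4*y^3 + 16*y^2 - 17*y + 5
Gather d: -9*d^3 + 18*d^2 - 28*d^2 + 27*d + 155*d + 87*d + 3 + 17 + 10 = -9*d^3 - 10*d^2 + 269*d + 30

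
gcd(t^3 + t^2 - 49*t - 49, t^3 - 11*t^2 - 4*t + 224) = t - 7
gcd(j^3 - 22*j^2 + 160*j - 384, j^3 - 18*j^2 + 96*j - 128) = j^2 - 16*j + 64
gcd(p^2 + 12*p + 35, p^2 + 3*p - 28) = p + 7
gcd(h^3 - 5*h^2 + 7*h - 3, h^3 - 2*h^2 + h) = h^2 - 2*h + 1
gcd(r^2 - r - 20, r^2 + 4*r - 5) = 1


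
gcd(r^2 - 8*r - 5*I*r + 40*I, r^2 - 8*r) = r - 8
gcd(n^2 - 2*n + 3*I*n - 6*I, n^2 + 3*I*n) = n + 3*I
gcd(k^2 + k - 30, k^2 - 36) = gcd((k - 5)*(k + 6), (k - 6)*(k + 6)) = k + 6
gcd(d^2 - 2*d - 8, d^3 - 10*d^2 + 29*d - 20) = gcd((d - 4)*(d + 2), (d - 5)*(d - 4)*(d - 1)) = d - 4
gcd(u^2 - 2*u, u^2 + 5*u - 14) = u - 2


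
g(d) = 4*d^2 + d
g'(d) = 8*d + 1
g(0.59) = 1.98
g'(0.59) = 5.72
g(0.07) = 0.09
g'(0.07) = 1.56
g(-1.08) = 3.59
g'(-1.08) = -7.64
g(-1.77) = 10.76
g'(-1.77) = -13.16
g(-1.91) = 12.68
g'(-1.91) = -14.28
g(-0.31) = 0.07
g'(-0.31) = -1.48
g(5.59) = 130.58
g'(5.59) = 45.72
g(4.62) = 90.00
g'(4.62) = 37.96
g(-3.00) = 33.00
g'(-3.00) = -23.00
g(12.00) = 588.00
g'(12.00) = 97.00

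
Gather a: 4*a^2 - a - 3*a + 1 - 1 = 4*a^2 - 4*a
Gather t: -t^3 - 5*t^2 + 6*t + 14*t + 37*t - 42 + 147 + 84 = -t^3 - 5*t^2 + 57*t + 189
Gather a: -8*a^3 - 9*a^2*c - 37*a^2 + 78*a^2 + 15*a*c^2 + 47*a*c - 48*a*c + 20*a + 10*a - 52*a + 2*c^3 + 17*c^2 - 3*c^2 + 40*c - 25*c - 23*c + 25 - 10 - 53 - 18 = -8*a^3 + a^2*(41 - 9*c) + a*(15*c^2 - c - 22) + 2*c^3 + 14*c^2 - 8*c - 56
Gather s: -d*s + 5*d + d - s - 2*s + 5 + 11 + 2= 6*d + s*(-d - 3) + 18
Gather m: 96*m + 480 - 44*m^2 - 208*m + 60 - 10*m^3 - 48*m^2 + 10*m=-10*m^3 - 92*m^2 - 102*m + 540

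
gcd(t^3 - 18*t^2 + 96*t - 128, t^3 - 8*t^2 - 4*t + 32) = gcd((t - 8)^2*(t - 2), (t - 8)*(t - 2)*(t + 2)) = t^2 - 10*t + 16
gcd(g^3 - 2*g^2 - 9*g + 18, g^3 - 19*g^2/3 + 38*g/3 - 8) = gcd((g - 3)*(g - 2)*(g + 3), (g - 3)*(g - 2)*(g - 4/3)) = g^2 - 5*g + 6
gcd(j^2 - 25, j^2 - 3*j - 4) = 1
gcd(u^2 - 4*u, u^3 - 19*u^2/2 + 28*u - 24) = u - 4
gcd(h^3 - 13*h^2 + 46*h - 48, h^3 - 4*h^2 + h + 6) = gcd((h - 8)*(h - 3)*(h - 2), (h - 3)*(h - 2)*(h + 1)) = h^2 - 5*h + 6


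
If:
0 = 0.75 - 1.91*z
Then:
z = 0.39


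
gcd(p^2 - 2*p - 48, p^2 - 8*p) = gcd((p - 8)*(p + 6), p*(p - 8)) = p - 8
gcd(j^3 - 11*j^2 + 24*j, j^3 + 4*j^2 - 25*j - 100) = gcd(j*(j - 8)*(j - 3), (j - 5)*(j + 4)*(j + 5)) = 1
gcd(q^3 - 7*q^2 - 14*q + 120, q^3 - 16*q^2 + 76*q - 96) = q - 6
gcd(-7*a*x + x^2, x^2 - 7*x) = x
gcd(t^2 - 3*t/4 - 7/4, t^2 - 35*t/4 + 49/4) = t - 7/4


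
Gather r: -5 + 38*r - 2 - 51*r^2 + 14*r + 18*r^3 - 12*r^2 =18*r^3 - 63*r^2 + 52*r - 7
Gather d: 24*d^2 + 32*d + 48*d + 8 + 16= 24*d^2 + 80*d + 24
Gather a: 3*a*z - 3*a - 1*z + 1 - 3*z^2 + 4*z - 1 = a*(3*z - 3) - 3*z^2 + 3*z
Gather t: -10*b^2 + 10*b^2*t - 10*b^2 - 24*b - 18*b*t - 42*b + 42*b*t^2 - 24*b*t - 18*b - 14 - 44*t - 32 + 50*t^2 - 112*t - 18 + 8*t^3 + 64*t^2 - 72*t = -20*b^2 - 84*b + 8*t^3 + t^2*(42*b + 114) + t*(10*b^2 - 42*b - 228) - 64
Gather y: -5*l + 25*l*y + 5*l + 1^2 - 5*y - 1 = y*(25*l - 5)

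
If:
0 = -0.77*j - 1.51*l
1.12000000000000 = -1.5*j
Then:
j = -0.75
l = 0.38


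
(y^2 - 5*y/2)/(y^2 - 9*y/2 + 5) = y/(y - 2)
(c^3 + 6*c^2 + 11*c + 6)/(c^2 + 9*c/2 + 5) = 2*(c^2 + 4*c + 3)/(2*c + 5)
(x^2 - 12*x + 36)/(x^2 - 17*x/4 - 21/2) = 4*(x - 6)/(4*x + 7)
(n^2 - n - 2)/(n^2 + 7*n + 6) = (n - 2)/(n + 6)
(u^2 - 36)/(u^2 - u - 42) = (u - 6)/(u - 7)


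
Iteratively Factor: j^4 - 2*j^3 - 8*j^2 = (j + 2)*(j^3 - 4*j^2) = j*(j + 2)*(j^2 - 4*j) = j*(j - 4)*(j + 2)*(j)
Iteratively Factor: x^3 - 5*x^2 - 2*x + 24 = (x - 3)*(x^2 - 2*x - 8) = (x - 4)*(x - 3)*(x + 2)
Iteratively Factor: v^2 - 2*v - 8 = (v + 2)*(v - 4)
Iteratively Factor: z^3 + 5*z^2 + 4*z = (z + 4)*(z^2 + z) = z*(z + 4)*(z + 1)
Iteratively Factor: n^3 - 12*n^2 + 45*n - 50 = (n - 2)*(n^2 - 10*n + 25) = (n - 5)*(n - 2)*(n - 5)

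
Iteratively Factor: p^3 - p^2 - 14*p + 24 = (p - 2)*(p^2 + p - 12) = (p - 2)*(p + 4)*(p - 3)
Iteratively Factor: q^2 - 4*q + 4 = (q - 2)*(q - 2)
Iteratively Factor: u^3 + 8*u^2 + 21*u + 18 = (u + 3)*(u^2 + 5*u + 6) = (u + 3)^2*(u + 2)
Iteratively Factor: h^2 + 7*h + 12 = (h + 3)*(h + 4)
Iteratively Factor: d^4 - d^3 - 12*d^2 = (d)*(d^3 - d^2 - 12*d) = d^2*(d^2 - d - 12) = d^2*(d + 3)*(d - 4)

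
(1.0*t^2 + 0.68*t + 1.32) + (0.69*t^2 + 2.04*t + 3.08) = 1.69*t^2 + 2.72*t + 4.4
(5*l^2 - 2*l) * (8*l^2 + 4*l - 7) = 40*l^4 + 4*l^3 - 43*l^2 + 14*l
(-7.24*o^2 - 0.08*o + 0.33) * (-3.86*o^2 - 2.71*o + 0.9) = 27.9464*o^4 + 19.9292*o^3 - 7.573*o^2 - 0.9663*o + 0.297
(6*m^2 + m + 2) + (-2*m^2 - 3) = 4*m^2 + m - 1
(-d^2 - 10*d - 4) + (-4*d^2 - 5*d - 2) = -5*d^2 - 15*d - 6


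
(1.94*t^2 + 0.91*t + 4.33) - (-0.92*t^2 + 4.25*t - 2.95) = 2.86*t^2 - 3.34*t + 7.28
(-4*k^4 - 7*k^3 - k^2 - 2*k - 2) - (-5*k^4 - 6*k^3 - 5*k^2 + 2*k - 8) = k^4 - k^3 + 4*k^2 - 4*k + 6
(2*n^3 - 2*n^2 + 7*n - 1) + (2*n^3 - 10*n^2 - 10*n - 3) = 4*n^3 - 12*n^2 - 3*n - 4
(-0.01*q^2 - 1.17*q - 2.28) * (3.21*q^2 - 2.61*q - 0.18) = -0.0321*q^4 - 3.7296*q^3 - 4.2633*q^2 + 6.1614*q + 0.4104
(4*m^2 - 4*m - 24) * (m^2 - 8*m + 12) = 4*m^4 - 36*m^3 + 56*m^2 + 144*m - 288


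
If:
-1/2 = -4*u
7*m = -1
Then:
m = -1/7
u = 1/8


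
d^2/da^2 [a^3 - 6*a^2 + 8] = 6*a - 12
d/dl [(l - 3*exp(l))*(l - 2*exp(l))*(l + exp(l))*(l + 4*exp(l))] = 4*l^3 - 30*l^2*exp(2*l) + 30*l*exp(3*l) - 30*l*exp(2*l) + 96*exp(4*l) + 10*exp(3*l)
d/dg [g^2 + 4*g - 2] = 2*g + 4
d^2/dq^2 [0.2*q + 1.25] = 0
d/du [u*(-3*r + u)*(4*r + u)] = -12*r^2 + 2*r*u + 3*u^2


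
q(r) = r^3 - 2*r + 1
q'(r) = 3*r^2 - 2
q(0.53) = 0.09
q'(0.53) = -1.16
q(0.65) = -0.03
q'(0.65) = -0.73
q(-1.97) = -2.71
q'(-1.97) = 9.64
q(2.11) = 6.17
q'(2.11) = 11.36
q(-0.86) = 2.08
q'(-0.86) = 0.22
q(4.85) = 105.38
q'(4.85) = 68.57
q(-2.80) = -15.35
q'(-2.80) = 21.52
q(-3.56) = -37.00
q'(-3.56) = 36.02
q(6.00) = 205.00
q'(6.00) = 106.00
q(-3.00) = -20.00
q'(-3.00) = 25.00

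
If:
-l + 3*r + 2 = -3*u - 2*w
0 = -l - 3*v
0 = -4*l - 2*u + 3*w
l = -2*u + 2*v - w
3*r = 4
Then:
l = 144/77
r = 4/3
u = -162/77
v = -48/77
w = 12/11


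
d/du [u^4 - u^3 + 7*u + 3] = 4*u^3 - 3*u^2 + 7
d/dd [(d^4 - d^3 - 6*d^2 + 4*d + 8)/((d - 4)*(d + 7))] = 2*(d^5 + 4*d^4 - 59*d^3 + 31*d^2 + 160*d - 68)/(d^4 + 6*d^3 - 47*d^2 - 168*d + 784)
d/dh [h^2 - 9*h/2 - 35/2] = 2*h - 9/2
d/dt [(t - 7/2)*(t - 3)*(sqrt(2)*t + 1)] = 3*sqrt(2)*t^2 - 13*sqrt(2)*t + 2*t - 13/2 + 21*sqrt(2)/2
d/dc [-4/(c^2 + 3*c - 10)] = 4*(2*c + 3)/(c^2 + 3*c - 10)^2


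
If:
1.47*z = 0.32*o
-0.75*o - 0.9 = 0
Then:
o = -1.20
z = -0.26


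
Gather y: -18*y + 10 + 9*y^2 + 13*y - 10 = 9*y^2 - 5*y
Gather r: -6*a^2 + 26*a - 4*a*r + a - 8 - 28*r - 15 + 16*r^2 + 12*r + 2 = -6*a^2 + 27*a + 16*r^2 + r*(-4*a - 16) - 21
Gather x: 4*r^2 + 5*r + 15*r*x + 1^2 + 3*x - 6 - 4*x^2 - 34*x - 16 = 4*r^2 + 5*r - 4*x^2 + x*(15*r - 31) - 21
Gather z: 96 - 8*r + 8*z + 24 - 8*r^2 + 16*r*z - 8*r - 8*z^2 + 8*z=-8*r^2 - 16*r - 8*z^2 + z*(16*r + 16) + 120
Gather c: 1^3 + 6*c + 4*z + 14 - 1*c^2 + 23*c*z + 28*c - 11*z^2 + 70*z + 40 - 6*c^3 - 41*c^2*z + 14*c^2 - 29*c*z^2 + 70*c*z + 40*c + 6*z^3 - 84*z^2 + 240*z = -6*c^3 + c^2*(13 - 41*z) + c*(-29*z^2 + 93*z + 74) + 6*z^3 - 95*z^2 + 314*z + 55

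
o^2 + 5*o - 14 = (o - 2)*(o + 7)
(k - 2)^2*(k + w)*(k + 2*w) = k^4 + 3*k^3*w - 4*k^3 + 2*k^2*w^2 - 12*k^2*w + 4*k^2 - 8*k*w^2 + 12*k*w + 8*w^2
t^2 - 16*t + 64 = (t - 8)^2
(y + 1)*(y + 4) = y^2 + 5*y + 4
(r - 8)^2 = r^2 - 16*r + 64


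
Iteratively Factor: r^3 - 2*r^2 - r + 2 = (r - 2)*(r^2 - 1) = (r - 2)*(r + 1)*(r - 1)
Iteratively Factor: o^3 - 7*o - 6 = (o + 1)*(o^2 - o - 6) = (o - 3)*(o + 1)*(o + 2)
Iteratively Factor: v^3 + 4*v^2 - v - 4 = (v - 1)*(v^2 + 5*v + 4) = (v - 1)*(v + 4)*(v + 1)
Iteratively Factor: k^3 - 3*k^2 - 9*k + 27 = (k + 3)*(k^2 - 6*k + 9) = (k - 3)*(k + 3)*(k - 3)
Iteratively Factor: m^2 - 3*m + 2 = (m - 1)*(m - 2)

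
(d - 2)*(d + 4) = d^2 + 2*d - 8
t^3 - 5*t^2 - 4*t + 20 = (t - 5)*(t - 2)*(t + 2)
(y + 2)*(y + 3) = y^2 + 5*y + 6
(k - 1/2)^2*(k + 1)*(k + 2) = k^4 + 2*k^3 - 3*k^2/4 - 5*k/4 + 1/2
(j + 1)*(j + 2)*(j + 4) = j^3 + 7*j^2 + 14*j + 8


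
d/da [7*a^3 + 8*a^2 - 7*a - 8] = 21*a^2 + 16*a - 7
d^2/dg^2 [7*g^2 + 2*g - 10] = 14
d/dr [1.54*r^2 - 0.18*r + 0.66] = 3.08*r - 0.18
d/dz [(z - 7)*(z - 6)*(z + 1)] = 3*z^2 - 24*z + 29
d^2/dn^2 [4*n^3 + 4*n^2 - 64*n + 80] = 24*n + 8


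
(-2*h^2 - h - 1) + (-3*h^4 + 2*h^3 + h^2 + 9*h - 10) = -3*h^4 + 2*h^3 - h^2 + 8*h - 11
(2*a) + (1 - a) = a + 1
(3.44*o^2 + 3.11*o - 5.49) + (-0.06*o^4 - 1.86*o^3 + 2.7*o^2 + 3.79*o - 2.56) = -0.06*o^4 - 1.86*o^3 + 6.14*o^2 + 6.9*o - 8.05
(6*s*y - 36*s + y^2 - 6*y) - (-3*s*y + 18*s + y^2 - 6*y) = 9*s*y - 54*s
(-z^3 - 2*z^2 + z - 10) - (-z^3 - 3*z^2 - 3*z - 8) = z^2 + 4*z - 2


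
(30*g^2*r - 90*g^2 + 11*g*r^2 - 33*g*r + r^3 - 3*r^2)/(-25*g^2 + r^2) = (6*g*r - 18*g + r^2 - 3*r)/(-5*g + r)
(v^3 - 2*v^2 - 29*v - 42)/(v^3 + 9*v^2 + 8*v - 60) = (v^3 - 2*v^2 - 29*v - 42)/(v^3 + 9*v^2 + 8*v - 60)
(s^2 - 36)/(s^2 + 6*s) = (s - 6)/s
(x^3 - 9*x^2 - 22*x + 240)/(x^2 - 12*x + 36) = (x^2 - 3*x - 40)/(x - 6)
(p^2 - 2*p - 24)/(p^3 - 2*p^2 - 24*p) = 1/p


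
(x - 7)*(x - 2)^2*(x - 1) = x^4 - 12*x^3 + 43*x^2 - 60*x + 28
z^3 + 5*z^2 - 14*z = z*(z - 2)*(z + 7)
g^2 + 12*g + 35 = (g + 5)*(g + 7)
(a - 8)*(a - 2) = a^2 - 10*a + 16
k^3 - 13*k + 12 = (k - 3)*(k - 1)*(k + 4)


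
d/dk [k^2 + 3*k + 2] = 2*k + 3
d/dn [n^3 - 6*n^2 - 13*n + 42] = 3*n^2 - 12*n - 13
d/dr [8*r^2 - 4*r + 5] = 16*r - 4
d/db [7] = 0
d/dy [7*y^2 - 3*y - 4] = 14*y - 3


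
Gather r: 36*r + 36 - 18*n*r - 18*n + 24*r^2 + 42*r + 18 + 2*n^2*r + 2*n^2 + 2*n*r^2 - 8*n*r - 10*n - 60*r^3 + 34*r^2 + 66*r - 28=2*n^2 - 28*n - 60*r^3 + r^2*(2*n + 58) + r*(2*n^2 - 26*n + 144) + 26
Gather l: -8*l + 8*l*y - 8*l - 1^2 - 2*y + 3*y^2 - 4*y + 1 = l*(8*y - 16) + 3*y^2 - 6*y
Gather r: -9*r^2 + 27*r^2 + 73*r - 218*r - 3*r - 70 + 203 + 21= 18*r^2 - 148*r + 154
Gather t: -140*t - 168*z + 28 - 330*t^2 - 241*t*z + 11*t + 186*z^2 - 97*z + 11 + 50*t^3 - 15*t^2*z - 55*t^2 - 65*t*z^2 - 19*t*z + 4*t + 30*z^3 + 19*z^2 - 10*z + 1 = 50*t^3 + t^2*(-15*z - 385) + t*(-65*z^2 - 260*z - 125) + 30*z^3 + 205*z^2 - 275*z + 40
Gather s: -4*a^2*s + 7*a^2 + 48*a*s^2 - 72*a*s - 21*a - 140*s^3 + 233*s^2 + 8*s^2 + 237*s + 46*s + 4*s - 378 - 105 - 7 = 7*a^2 - 21*a - 140*s^3 + s^2*(48*a + 241) + s*(-4*a^2 - 72*a + 287) - 490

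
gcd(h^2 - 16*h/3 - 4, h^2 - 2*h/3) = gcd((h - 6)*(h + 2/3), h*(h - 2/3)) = 1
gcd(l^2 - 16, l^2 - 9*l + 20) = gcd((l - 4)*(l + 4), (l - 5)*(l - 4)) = l - 4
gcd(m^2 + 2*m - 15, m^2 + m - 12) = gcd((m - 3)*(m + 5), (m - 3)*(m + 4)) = m - 3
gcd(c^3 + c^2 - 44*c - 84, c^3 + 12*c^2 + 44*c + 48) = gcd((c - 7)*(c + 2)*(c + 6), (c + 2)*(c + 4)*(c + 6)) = c^2 + 8*c + 12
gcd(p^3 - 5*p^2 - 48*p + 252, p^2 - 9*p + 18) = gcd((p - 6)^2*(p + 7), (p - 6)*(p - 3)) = p - 6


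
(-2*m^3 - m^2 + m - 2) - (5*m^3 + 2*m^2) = -7*m^3 - 3*m^2 + m - 2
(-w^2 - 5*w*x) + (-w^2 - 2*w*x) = -2*w^2 - 7*w*x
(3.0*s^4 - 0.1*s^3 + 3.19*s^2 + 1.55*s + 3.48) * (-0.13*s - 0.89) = -0.39*s^5 - 2.657*s^4 - 0.3257*s^3 - 3.0406*s^2 - 1.8319*s - 3.0972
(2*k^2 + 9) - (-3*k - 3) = 2*k^2 + 3*k + 12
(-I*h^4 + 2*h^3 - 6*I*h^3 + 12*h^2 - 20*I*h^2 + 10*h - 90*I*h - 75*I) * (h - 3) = -I*h^5 + 2*h^4 - 3*I*h^4 + 6*h^3 - 2*I*h^3 - 26*h^2 - 30*I*h^2 - 30*h + 195*I*h + 225*I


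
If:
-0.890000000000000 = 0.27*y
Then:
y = -3.30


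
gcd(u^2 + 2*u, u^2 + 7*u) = u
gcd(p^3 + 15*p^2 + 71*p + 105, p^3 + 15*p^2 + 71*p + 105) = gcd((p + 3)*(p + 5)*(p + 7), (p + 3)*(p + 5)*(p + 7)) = p^3 + 15*p^2 + 71*p + 105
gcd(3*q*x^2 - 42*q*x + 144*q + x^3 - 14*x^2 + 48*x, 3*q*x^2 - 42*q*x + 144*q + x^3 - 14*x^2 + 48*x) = 3*q*x^2 - 42*q*x + 144*q + x^3 - 14*x^2 + 48*x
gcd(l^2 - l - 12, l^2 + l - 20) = l - 4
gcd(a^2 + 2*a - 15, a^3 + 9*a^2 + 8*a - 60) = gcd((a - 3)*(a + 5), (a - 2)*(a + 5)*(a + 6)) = a + 5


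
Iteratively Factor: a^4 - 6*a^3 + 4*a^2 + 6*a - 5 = (a + 1)*(a^3 - 7*a^2 + 11*a - 5) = (a - 5)*(a + 1)*(a^2 - 2*a + 1) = (a - 5)*(a - 1)*(a + 1)*(a - 1)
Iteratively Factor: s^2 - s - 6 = (s - 3)*(s + 2)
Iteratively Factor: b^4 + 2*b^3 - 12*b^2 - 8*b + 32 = (b + 4)*(b^3 - 2*b^2 - 4*b + 8) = (b + 2)*(b + 4)*(b^2 - 4*b + 4) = (b - 2)*(b + 2)*(b + 4)*(b - 2)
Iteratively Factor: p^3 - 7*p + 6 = (p - 2)*(p^2 + 2*p - 3) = (p - 2)*(p - 1)*(p + 3)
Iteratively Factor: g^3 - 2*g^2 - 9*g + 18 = (g + 3)*(g^2 - 5*g + 6) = (g - 2)*(g + 3)*(g - 3)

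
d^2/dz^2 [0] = 0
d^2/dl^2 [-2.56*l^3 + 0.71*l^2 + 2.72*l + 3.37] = 1.42 - 15.36*l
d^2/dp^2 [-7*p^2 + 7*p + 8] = -14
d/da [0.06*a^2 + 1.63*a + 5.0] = 0.12*a + 1.63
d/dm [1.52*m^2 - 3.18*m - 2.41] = 3.04*m - 3.18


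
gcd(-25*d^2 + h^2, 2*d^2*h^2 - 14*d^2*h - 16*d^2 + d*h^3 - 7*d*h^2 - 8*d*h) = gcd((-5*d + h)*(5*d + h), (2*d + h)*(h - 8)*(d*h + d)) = 1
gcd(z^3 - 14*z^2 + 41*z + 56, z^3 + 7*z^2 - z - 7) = z + 1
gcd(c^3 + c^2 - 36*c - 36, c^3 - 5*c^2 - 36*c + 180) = c^2 - 36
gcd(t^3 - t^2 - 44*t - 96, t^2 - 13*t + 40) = t - 8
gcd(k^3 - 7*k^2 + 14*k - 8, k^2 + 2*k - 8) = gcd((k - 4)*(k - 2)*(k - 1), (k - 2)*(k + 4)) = k - 2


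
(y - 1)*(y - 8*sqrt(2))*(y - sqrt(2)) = y^3 - 9*sqrt(2)*y^2 - y^2 + 9*sqrt(2)*y + 16*y - 16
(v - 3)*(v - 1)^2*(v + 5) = v^4 - 18*v^2 + 32*v - 15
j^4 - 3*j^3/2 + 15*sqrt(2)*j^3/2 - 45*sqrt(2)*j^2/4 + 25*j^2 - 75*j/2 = j*(j - 3/2)*(j + 5*sqrt(2)/2)*(j + 5*sqrt(2))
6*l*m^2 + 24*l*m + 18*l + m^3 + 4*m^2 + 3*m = (6*l + m)*(m + 1)*(m + 3)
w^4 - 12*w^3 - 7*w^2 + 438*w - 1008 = (w - 8)*(w - 7)*(w - 3)*(w + 6)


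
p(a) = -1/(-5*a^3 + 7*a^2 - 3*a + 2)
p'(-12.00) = 0.00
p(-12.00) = 0.00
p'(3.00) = -0.02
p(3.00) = 0.01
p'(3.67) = -0.01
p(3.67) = 0.01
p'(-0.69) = -0.24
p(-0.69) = -0.11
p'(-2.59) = -0.01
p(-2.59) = -0.01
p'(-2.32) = -0.01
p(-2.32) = -0.01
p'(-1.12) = -0.08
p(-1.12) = -0.05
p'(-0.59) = -0.31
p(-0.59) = -0.14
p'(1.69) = -0.43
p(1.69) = 0.14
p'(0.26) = -0.15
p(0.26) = -0.62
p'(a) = -(15*a^2 - 14*a + 3)/(-5*a^3 + 7*a^2 - 3*a + 2)^2 = (-15*a^2 + 14*a - 3)/(5*a^3 - 7*a^2 + 3*a - 2)^2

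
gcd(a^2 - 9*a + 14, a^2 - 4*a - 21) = a - 7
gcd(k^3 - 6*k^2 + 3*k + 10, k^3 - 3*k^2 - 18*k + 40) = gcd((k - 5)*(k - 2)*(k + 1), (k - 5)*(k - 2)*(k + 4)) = k^2 - 7*k + 10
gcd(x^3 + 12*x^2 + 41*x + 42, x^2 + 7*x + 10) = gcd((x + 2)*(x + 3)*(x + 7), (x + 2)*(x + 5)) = x + 2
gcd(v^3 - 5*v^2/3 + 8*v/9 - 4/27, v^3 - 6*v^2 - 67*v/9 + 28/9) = v - 1/3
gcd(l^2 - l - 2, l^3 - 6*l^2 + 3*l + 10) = l^2 - l - 2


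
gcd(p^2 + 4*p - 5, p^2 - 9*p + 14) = 1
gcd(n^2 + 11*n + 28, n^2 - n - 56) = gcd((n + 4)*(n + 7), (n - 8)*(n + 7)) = n + 7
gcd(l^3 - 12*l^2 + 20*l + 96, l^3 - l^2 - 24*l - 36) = l^2 - 4*l - 12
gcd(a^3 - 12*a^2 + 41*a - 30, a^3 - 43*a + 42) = a^2 - 7*a + 6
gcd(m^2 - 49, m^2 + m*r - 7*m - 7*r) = m - 7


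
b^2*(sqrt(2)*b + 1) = sqrt(2)*b^3 + b^2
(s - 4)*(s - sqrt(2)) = s^2 - 4*s - sqrt(2)*s + 4*sqrt(2)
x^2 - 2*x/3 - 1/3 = (x - 1)*(x + 1/3)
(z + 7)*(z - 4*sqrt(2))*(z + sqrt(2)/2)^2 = z^4 - 3*sqrt(2)*z^3 + 7*z^3 - 21*sqrt(2)*z^2 - 15*z^2/2 - 105*z/2 - 2*sqrt(2)*z - 14*sqrt(2)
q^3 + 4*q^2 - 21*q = q*(q - 3)*(q + 7)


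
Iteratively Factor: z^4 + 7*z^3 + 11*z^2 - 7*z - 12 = (z + 3)*(z^3 + 4*z^2 - z - 4) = (z + 1)*(z + 3)*(z^2 + 3*z - 4) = (z + 1)*(z + 3)*(z + 4)*(z - 1)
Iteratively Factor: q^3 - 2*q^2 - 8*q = (q - 4)*(q^2 + 2*q) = (q - 4)*(q + 2)*(q)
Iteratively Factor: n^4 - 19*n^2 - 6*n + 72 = (n - 4)*(n^3 + 4*n^2 - 3*n - 18) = (n - 4)*(n + 3)*(n^2 + n - 6) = (n - 4)*(n - 2)*(n + 3)*(n + 3)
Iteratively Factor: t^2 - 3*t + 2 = (t - 1)*(t - 2)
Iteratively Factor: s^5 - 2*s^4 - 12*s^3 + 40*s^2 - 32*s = (s)*(s^4 - 2*s^3 - 12*s^2 + 40*s - 32) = s*(s - 2)*(s^3 - 12*s + 16) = s*(s - 2)^2*(s^2 + 2*s - 8) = s*(s - 2)^3*(s + 4)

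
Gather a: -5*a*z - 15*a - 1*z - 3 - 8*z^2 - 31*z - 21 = a*(-5*z - 15) - 8*z^2 - 32*z - 24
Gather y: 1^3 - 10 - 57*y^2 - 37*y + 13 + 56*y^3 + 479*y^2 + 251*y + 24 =56*y^3 + 422*y^2 + 214*y + 28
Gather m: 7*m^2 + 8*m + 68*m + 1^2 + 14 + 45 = 7*m^2 + 76*m + 60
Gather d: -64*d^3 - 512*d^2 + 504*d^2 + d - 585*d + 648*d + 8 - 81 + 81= -64*d^3 - 8*d^2 + 64*d + 8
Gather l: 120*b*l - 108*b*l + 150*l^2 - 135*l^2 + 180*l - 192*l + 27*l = 15*l^2 + l*(12*b + 15)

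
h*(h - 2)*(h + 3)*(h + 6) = h^4 + 7*h^3 - 36*h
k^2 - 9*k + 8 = (k - 8)*(k - 1)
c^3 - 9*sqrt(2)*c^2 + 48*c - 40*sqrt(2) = (c - 5*sqrt(2))*(c - 2*sqrt(2))^2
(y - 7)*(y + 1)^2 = y^3 - 5*y^2 - 13*y - 7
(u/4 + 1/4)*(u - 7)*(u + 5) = u^3/4 - u^2/4 - 37*u/4 - 35/4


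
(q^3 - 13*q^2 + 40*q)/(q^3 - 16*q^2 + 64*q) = (q - 5)/(q - 8)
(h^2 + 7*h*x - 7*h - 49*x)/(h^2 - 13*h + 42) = (h + 7*x)/(h - 6)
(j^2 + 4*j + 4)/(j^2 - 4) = (j + 2)/(j - 2)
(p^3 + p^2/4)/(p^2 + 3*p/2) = p*(4*p + 1)/(2*(2*p + 3))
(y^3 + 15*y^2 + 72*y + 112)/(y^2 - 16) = (y^2 + 11*y + 28)/(y - 4)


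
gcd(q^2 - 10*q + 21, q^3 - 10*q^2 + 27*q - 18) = q - 3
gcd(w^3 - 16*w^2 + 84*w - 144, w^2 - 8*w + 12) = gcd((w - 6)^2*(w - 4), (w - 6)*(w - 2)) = w - 6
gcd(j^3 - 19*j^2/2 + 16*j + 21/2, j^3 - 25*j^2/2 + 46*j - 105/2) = j^2 - 10*j + 21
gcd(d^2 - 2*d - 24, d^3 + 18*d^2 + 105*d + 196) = d + 4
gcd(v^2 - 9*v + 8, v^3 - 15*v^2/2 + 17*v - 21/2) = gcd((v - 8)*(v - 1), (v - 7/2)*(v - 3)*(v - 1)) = v - 1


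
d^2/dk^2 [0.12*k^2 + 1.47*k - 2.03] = 0.240000000000000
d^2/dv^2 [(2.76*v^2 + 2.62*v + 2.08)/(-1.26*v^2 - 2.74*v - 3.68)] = (-7.105427357601e-15*v^4 + 10.738224*v^3 + 56.97216*v^2 + 29.804544*v - 33.860608)/(2.000376*v^6 + 13.050072*v^5 + 45.905832*v^4 + 96.799816*v^3 + 134.074176*v^2 + 111.318528*v + 49.836032)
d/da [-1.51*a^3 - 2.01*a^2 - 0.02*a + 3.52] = -4.53*a^2 - 4.02*a - 0.02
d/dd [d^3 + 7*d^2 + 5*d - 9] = 3*d^2 + 14*d + 5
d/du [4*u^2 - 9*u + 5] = 8*u - 9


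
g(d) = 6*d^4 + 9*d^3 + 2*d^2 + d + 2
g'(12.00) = 45409.00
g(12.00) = 140270.00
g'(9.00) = 19720.00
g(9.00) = 46100.00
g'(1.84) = 249.28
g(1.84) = 135.45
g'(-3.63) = -805.72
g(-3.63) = 636.02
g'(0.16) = 2.43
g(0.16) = 2.25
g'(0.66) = 22.30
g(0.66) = 7.26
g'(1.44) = 134.41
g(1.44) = 60.26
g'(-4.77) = -2008.50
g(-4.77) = 2172.12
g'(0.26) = 4.29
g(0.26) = 2.58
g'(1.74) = 216.14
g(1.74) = 112.21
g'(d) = 24*d^3 + 27*d^2 + 4*d + 1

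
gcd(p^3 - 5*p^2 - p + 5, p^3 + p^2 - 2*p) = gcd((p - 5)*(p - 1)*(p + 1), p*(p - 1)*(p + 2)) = p - 1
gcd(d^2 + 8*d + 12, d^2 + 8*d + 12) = d^2 + 8*d + 12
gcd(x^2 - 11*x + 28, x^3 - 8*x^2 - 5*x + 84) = x^2 - 11*x + 28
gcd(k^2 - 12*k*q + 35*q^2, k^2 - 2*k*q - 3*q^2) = 1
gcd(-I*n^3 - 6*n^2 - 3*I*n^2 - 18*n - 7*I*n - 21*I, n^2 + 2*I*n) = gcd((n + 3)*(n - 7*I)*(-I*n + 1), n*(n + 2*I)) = 1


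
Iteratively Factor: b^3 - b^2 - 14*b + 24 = (b - 2)*(b^2 + b - 12) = (b - 3)*(b - 2)*(b + 4)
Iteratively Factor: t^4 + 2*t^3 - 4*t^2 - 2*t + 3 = (t - 1)*(t^3 + 3*t^2 - t - 3) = (t - 1)*(t + 3)*(t^2 - 1) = (t - 1)*(t + 1)*(t + 3)*(t - 1)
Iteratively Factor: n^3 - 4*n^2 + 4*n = (n)*(n^2 - 4*n + 4) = n*(n - 2)*(n - 2)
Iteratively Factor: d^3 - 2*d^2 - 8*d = (d + 2)*(d^2 - 4*d) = d*(d + 2)*(d - 4)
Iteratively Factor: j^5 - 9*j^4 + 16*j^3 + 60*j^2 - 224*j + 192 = (j + 3)*(j^4 - 12*j^3 + 52*j^2 - 96*j + 64) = (j - 4)*(j + 3)*(j^3 - 8*j^2 + 20*j - 16) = (j - 4)^2*(j + 3)*(j^2 - 4*j + 4) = (j - 4)^2*(j - 2)*(j + 3)*(j - 2)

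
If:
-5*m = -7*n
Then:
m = 7*n/5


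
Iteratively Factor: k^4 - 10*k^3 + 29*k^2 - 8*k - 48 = (k - 3)*(k^3 - 7*k^2 + 8*k + 16) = (k - 4)*(k - 3)*(k^2 - 3*k - 4) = (k - 4)*(k - 3)*(k + 1)*(k - 4)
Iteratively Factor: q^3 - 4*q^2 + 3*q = (q)*(q^2 - 4*q + 3) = q*(q - 1)*(q - 3)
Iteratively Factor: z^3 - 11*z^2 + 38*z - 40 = (z - 5)*(z^2 - 6*z + 8) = (z - 5)*(z - 2)*(z - 4)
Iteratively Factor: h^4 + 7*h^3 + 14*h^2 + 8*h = (h + 1)*(h^3 + 6*h^2 + 8*h) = h*(h + 1)*(h^2 + 6*h + 8) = h*(h + 1)*(h + 2)*(h + 4)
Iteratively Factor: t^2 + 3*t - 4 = (t - 1)*(t + 4)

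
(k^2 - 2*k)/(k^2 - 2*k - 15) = k*(2 - k)/(-k^2 + 2*k + 15)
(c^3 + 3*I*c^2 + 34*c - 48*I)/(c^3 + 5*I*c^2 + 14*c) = (c^2 + 5*I*c + 24)/(c*(c + 7*I))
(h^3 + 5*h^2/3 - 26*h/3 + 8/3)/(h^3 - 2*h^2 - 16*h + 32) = (h - 1/3)/(h - 4)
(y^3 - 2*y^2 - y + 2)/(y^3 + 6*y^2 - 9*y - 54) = (y^3 - 2*y^2 - y + 2)/(y^3 + 6*y^2 - 9*y - 54)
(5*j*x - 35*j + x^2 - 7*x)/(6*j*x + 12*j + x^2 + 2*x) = (5*j*x - 35*j + x^2 - 7*x)/(6*j*x + 12*j + x^2 + 2*x)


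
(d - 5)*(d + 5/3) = d^2 - 10*d/3 - 25/3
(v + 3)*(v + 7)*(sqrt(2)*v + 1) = sqrt(2)*v^3 + v^2 + 10*sqrt(2)*v^2 + 10*v + 21*sqrt(2)*v + 21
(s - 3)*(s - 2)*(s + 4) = s^3 - s^2 - 14*s + 24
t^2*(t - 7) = t^3 - 7*t^2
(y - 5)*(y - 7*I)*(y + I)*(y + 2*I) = y^4 - 5*y^3 - 4*I*y^3 + 19*y^2 + 20*I*y^2 - 95*y + 14*I*y - 70*I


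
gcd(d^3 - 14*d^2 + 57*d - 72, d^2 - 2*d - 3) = d - 3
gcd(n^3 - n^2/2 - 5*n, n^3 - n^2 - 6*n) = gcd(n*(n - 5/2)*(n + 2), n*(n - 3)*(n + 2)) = n^2 + 2*n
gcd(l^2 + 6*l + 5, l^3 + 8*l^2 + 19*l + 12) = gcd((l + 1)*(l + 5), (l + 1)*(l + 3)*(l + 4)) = l + 1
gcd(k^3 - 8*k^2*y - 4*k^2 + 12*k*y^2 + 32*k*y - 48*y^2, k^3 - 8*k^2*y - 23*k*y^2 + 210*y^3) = -k + 6*y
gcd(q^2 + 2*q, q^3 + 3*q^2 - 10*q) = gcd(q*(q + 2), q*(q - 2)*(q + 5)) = q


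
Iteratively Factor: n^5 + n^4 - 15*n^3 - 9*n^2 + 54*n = (n - 2)*(n^4 + 3*n^3 - 9*n^2 - 27*n) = (n - 3)*(n - 2)*(n^3 + 6*n^2 + 9*n) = n*(n - 3)*(n - 2)*(n^2 + 6*n + 9) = n*(n - 3)*(n - 2)*(n + 3)*(n + 3)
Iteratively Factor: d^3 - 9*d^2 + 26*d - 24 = (d - 2)*(d^2 - 7*d + 12) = (d - 4)*(d - 2)*(d - 3)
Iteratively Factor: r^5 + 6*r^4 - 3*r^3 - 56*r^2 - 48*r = (r + 4)*(r^4 + 2*r^3 - 11*r^2 - 12*r) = (r - 3)*(r + 4)*(r^3 + 5*r^2 + 4*r) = (r - 3)*(r + 4)^2*(r^2 + r) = (r - 3)*(r + 1)*(r + 4)^2*(r)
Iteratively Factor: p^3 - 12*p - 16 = (p + 2)*(p^2 - 2*p - 8) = (p - 4)*(p + 2)*(p + 2)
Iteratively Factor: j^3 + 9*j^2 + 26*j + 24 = (j + 4)*(j^2 + 5*j + 6) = (j + 2)*(j + 4)*(j + 3)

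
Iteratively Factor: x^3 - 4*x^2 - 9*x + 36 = (x - 3)*(x^2 - x - 12) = (x - 4)*(x - 3)*(x + 3)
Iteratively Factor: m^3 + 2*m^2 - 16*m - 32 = (m - 4)*(m^2 + 6*m + 8) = (m - 4)*(m + 2)*(m + 4)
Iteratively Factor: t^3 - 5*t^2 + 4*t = (t - 1)*(t^2 - 4*t) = (t - 4)*(t - 1)*(t)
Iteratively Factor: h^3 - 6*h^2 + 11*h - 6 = (h - 3)*(h^2 - 3*h + 2) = (h - 3)*(h - 1)*(h - 2)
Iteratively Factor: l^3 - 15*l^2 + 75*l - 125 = (l - 5)*(l^2 - 10*l + 25) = (l - 5)^2*(l - 5)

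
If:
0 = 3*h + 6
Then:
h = -2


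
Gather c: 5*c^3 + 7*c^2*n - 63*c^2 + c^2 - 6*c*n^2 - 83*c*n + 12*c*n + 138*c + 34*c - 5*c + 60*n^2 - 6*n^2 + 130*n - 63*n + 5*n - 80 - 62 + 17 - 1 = 5*c^3 + c^2*(7*n - 62) + c*(-6*n^2 - 71*n + 167) + 54*n^2 + 72*n - 126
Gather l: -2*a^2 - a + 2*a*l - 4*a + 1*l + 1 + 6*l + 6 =-2*a^2 - 5*a + l*(2*a + 7) + 7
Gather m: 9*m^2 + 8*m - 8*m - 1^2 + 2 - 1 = 9*m^2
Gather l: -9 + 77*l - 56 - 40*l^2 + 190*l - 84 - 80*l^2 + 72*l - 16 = -120*l^2 + 339*l - 165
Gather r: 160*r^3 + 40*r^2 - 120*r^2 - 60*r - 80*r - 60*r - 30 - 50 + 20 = 160*r^3 - 80*r^2 - 200*r - 60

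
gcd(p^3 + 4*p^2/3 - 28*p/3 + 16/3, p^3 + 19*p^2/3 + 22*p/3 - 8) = p^2 + 10*p/3 - 8/3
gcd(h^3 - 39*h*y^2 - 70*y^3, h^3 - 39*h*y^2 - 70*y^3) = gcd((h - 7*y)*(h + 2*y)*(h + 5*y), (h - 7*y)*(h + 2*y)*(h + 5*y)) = -h^3 + 39*h*y^2 + 70*y^3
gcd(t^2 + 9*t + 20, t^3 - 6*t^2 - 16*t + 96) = t + 4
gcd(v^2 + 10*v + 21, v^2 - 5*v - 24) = v + 3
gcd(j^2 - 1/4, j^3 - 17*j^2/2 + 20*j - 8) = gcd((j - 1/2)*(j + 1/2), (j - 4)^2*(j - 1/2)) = j - 1/2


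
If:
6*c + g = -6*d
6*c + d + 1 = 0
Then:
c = g/30 - 1/5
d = 1/5 - g/5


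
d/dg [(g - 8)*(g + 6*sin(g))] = g + (g - 8)*(6*cos(g) + 1) + 6*sin(g)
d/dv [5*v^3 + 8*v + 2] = 15*v^2 + 8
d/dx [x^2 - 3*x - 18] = 2*x - 3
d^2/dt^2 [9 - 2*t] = 0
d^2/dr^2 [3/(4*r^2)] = 9/(2*r^4)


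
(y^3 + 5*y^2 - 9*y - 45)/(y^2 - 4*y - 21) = (y^2 + 2*y - 15)/(y - 7)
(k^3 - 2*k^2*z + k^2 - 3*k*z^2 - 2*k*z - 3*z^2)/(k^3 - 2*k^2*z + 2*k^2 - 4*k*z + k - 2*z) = (-k^2 + 2*k*z + 3*z^2)/(-k^2 + 2*k*z - k + 2*z)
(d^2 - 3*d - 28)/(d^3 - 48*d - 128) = (d - 7)/(d^2 - 4*d - 32)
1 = 1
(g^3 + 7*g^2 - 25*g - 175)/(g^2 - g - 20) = (g^2 + 12*g + 35)/(g + 4)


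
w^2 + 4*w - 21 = (w - 3)*(w + 7)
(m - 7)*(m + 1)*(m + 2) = m^3 - 4*m^2 - 19*m - 14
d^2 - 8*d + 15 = (d - 5)*(d - 3)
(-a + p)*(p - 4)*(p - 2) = -a*p^2 + 6*a*p - 8*a + p^3 - 6*p^2 + 8*p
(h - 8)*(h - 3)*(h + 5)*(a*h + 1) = a*h^4 - 6*a*h^3 - 31*a*h^2 + 120*a*h + h^3 - 6*h^2 - 31*h + 120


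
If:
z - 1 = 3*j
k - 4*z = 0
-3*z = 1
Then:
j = -4/9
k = -4/3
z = -1/3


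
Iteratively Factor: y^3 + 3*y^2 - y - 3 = (y - 1)*(y^2 + 4*y + 3) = (y - 1)*(y + 3)*(y + 1)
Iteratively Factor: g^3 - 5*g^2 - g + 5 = (g - 5)*(g^2 - 1) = (g - 5)*(g - 1)*(g + 1)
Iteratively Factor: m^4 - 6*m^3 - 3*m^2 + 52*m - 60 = (m + 3)*(m^3 - 9*m^2 + 24*m - 20) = (m - 5)*(m + 3)*(m^2 - 4*m + 4) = (m - 5)*(m - 2)*(m + 3)*(m - 2)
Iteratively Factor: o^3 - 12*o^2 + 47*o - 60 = (o - 3)*(o^2 - 9*o + 20) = (o - 5)*(o - 3)*(o - 4)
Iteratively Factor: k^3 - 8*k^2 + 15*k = (k - 3)*(k^2 - 5*k) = (k - 5)*(k - 3)*(k)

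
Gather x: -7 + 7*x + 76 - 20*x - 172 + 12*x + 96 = -x - 7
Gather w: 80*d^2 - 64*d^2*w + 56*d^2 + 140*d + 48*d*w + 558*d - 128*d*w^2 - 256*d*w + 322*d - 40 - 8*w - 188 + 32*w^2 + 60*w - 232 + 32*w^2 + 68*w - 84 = 136*d^2 + 1020*d + w^2*(64 - 128*d) + w*(-64*d^2 - 208*d + 120) - 544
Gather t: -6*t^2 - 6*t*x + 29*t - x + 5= -6*t^2 + t*(29 - 6*x) - x + 5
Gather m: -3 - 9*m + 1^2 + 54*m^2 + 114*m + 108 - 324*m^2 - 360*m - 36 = -270*m^2 - 255*m + 70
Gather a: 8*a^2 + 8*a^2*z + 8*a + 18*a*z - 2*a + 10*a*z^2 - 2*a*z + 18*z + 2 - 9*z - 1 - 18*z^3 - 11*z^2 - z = a^2*(8*z + 8) + a*(10*z^2 + 16*z + 6) - 18*z^3 - 11*z^2 + 8*z + 1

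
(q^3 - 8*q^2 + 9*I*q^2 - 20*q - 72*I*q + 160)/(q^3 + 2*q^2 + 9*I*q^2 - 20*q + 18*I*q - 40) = (q - 8)/(q + 2)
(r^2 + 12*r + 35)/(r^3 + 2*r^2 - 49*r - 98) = (r + 5)/(r^2 - 5*r - 14)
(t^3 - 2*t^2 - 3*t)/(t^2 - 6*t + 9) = t*(t + 1)/(t - 3)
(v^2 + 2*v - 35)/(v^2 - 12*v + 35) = (v + 7)/(v - 7)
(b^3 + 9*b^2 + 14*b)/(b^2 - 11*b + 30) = b*(b^2 + 9*b + 14)/(b^2 - 11*b + 30)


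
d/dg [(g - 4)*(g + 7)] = 2*g + 3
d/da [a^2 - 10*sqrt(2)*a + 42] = 2*a - 10*sqrt(2)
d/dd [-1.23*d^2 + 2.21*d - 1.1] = 2.21 - 2.46*d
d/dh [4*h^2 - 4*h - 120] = 8*h - 4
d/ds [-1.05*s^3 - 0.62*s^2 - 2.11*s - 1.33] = -3.15*s^2 - 1.24*s - 2.11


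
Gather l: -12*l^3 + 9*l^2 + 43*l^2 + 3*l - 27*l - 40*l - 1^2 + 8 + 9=-12*l^3 + 52*l^2 - 64*l + 16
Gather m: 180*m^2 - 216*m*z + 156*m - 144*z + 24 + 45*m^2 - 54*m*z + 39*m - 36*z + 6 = 225*m^2 + m*(195 - 270*z) - 180*z + 30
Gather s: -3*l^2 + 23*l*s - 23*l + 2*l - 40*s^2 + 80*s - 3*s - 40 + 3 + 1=-3*l^2 - 21*l - 40*s^2 + s*(23*l + 77) - 36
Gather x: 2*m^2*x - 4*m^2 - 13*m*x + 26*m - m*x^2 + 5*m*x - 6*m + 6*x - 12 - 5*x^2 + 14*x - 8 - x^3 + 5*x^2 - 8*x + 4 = -4*m^2 - m*x^2 + 20*m - x^3 + x*(2*m^2 - 8*m + 12) - 16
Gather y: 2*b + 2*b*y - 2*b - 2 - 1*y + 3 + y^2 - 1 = y^2 + y*(2*b - 1)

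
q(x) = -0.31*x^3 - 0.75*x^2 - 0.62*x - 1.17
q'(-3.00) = -4.49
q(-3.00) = 2.31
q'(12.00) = -152.54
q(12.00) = -652.29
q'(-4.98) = -16.21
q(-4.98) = 21.60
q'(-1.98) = -1.30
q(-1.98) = -0.48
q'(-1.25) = -0.20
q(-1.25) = -0.96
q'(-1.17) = -0.14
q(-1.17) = -0.97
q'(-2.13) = -1.64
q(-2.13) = -0.26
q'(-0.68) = -0.03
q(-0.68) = -1.00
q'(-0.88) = -0.02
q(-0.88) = -0.99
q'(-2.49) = -2.65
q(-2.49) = 0.51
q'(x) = -0.93*x^2 - 1.5*x - 0.62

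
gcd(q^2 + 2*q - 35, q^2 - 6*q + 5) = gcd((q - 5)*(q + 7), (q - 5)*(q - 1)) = q - 5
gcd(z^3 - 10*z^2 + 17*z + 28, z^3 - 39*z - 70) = z - 7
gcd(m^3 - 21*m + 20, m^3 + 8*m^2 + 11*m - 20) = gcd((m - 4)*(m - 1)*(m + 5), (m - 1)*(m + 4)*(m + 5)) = m^2 + 4*m - 5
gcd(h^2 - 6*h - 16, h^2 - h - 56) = h - 8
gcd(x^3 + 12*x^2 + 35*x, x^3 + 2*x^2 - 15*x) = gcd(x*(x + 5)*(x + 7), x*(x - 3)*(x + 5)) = x^2 + 5*x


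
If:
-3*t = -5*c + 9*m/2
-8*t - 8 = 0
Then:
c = 9*m/10 - 3/5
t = -1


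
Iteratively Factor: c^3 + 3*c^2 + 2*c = (c + 1)*(c^2 + 2*c) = c*(c + 1)*(c + 2)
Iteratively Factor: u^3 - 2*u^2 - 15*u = (u - 5)*(u^2 + 3*u) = (u - 5)*(u + 3)*(u)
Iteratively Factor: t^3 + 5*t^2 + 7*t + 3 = (t + 3)*(t^2 + 2*t + 1) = (t + 1)*(t + 3)*(t + 1)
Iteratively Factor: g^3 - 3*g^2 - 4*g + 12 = (g - 2)*(g^2 - g - 6) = (g - 2)*(g + 2)*(g - 3)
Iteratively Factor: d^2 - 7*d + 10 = (d - 5)*(d - 2)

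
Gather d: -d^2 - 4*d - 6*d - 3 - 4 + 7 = -d^2 - 10*d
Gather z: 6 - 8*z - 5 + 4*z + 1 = 2 - 4*z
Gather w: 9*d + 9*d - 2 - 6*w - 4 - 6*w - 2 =18*d - 12*w - 8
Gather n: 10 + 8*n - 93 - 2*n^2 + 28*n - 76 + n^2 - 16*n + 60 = -n^2 + 20*n - 99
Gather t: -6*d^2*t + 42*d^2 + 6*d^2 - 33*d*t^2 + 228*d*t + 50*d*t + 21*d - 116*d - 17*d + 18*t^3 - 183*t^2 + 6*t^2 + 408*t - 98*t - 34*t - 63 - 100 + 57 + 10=48*d^2 - 112*d + 18*t^3 + t^2*(-33*d - 177) + t*(-6*d^2 + 278*d + 276) - 96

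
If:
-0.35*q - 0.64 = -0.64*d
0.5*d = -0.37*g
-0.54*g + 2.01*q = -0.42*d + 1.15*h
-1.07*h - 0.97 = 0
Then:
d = 0.55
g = -0.74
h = -0.91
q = -0.83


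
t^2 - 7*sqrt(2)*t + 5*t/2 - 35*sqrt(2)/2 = (t + 5/2)*(t - 7*sqrt(2))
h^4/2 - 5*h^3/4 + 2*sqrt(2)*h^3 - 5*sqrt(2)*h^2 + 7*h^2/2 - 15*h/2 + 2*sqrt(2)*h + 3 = (h/2 + sqrt(2)/2)*(h - 2)*(h - 1/2)*(h + 3*sqrt(2))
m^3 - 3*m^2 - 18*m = m*(m - 6)*(m + 3)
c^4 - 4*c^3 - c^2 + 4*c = c*(c - 4)*(c - 1)*(c + 1)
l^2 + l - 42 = (l - 6)*(l + 7)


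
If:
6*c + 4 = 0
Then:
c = -2/3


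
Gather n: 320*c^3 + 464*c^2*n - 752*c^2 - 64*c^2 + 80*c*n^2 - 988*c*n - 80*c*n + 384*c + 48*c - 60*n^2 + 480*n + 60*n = 320*c^3 - 816*c^2 + 432*c + n^2*(80*c - 60) + n*(464*c^2 - 1068*c + 540)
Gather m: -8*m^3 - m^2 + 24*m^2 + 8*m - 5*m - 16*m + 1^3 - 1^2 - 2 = -8*m^3 + 23*m^2 - 13*m - 2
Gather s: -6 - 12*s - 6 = -12*s - 12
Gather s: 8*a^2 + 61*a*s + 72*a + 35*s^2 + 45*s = 8*a^2 + 72*a + 35*s^2 + s*(61*a + 45)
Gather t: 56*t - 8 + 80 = 56*t + 72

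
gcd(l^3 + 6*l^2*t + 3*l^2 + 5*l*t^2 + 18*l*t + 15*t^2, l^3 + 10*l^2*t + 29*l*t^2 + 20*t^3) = l^2 + 6*l*t + 5*t^2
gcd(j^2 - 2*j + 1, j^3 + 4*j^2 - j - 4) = j - 1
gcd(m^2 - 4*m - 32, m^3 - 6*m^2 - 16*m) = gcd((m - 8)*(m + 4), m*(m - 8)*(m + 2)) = m - 8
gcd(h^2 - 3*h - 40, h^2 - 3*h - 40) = h^2 - 3*h - 40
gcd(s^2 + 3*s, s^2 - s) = s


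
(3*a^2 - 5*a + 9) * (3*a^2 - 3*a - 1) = 9*a^4 - 24*a^3 + 39*a^2 - 22*a - 9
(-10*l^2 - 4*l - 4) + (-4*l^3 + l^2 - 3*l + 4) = -4*l^3 - 9*l^2 - 7*l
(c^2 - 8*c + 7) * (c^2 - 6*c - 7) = c^4 - 14*c^3 + 48*c^2 + 14*c - 49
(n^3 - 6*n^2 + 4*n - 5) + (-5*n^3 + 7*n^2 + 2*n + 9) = -4*n^3 + n^2 + 6*n + 4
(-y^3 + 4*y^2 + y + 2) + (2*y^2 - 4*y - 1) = -y^3 + 6*y^2 - 3*y + 1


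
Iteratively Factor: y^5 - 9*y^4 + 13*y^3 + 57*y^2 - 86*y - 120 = (y - 4)*(y^4 - 5*y^3 - 7*y^2 + 29*y + 30) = (y - 4)*(y + 1)*(y^3 - 6*y^2 - y + 30) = (y - 5)*(y - 4)*(y + 1)*(y^2 - y - 6) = (y - 5)*(y - 4)*(y + 1)*(y + 2)*(y - 3)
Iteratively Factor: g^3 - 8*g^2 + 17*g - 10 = (g - 2)*(g^2 - 6*g + 5) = (g - 2)*(g - 1)*(g - 5)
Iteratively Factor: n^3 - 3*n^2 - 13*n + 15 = (n - 1)*(n^2 - 2*n - 15) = (n - 5)*(n - 1)*(n + 3)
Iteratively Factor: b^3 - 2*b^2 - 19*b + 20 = (b - 5)*(b^2 + 3*b - 4) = (b - 5)*(b - 1)*(b + 4)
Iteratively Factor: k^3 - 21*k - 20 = (k - 5)*(k^2 + 5*k + 4) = (k - 5)*(k + 4)*(k + 1)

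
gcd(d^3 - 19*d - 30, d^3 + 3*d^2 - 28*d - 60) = d^2 - 3*d - 10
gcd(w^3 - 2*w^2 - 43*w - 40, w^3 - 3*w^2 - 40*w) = w^2 - 3*w - 40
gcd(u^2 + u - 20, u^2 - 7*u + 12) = u - 4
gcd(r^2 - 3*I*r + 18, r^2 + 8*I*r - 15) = r + 3*I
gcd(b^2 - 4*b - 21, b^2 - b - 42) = b - 7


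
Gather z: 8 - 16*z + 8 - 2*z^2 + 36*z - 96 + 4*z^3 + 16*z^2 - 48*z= 4*z^3 + 14*z^2 - 28*z - 80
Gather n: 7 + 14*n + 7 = 14*n + 14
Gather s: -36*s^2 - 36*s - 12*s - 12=-36*s^2 - 48*s - 12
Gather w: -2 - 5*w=-5*w - 2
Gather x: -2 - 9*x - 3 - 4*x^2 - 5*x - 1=-4*x^2 - 14*x - 6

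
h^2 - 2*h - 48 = (h - 8)*(h + 6)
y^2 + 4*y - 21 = (y - 3)*(y + 7)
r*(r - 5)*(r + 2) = r^3 - 3*r^2 - 10*r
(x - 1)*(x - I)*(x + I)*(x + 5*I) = x^4 - x^3 + 5*I*x^3 + x^2 - 5*I*x^2 - x + 5*I*x - 5*I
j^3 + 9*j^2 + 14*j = j*(j + 2)*(j + 7)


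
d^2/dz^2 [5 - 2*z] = 0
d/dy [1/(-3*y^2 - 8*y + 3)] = 2*(3*y + 4)/(3*y^2 + 8*y - 3)^2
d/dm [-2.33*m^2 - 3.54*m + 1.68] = -4.66*m - 3.54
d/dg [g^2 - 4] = 2*g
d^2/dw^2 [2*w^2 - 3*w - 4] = 4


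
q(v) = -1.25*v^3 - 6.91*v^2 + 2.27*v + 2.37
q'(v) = -3.75*v^2 - 13.82*v + 2.27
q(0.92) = -2.36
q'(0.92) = -13.62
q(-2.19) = -22.61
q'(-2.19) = 14.55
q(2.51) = -55.23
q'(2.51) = -56.04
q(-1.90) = -18.31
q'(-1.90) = 14.99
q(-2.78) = -30.49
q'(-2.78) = 11.71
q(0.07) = 2.49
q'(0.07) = 1.28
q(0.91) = -2.23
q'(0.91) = -13.41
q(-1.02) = -5.81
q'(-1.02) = 12.46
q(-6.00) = 9.99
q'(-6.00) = -49.81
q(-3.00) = -32.88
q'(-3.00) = 9.98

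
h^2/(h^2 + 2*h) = h/(h + 2)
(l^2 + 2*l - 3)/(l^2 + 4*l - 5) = (l + 3)/(l + 5)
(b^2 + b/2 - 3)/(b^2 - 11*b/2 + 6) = (b + 2)/(b - 4)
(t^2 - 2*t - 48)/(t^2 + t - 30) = (t - 8)/(t - 5)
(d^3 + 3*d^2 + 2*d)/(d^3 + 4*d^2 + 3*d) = (d + 2)/(d + 3)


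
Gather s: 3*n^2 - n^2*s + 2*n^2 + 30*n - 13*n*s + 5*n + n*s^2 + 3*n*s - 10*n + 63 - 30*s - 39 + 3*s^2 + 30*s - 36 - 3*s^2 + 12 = 5*n^2 + n*s^2 + 25*n + s*(-n^2 - 10*n)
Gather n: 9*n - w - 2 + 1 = 9*n - w - 1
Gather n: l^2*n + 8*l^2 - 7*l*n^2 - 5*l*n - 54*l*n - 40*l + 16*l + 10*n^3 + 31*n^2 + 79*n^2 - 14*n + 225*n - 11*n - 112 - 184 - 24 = 8*l^2 - 24*l + 10*n^3 + n^2*(110 - 7*l) + n*(l^2 - 59*l + 200) - 320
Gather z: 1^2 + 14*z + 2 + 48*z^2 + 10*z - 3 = 48*z^2 + 24*z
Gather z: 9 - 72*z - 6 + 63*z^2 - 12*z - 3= 63*z^2 - 84*z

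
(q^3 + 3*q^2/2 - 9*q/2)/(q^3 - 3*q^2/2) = (q + 3)/q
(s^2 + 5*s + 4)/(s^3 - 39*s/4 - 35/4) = 4*(s + 4)/(4*s^2 - 4*s - 35)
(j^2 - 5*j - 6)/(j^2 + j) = (j - 6)/j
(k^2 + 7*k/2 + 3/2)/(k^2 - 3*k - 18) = (k + 1/2)/(k - 6)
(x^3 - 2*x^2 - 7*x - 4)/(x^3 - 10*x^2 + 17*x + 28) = (x + 1)/(x - 7)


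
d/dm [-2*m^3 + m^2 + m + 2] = -6*m^2 + 2*m + 1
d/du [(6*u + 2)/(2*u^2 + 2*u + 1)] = 2*(-6*u^2 - 4*u + 1)/(4*u^4 + 8*u^3 + 8*u^2 + 4*u + 1)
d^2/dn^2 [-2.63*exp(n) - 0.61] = -2.63*exp(n)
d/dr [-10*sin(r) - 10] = -10*cos(r)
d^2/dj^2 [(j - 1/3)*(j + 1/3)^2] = 6*j + 2/3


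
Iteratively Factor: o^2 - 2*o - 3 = (o + 1)*(o - 3)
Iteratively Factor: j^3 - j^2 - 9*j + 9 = (j - 1)*(j^2 - 9) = (j - 3)*(j - 1)*(j + 3)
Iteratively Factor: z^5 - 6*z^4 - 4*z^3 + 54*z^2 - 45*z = (z)*(z^4 - 6*z^3 - 4*z^2 + 54*z - 45) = z*(z - 1)*(z^3 - 5*z^2 - 9*z + 45) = z*(z - 5)*(z - 1)*(z^2 - 9) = z*(z - 5)*(z - 1)*(z + 3)*(z - 3)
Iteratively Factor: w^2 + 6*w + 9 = (w + 3)*(w + 3)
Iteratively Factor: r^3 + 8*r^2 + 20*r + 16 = (r + 2)*(r^2 + 6*r + 8) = (r + 2)*(r + 4)*(r + 2)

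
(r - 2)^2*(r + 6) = r^3 + 2*r^2 - 20*r + 24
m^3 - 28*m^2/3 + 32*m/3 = m*(m - 8)*(m - 4/3)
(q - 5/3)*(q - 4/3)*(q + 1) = q^3 - 2*q^2 - 7*q/9 + 20/9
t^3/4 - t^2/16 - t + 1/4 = (t/4 + 1/2)*(t - 2)*(t - 1/4)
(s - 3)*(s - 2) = s^2 - 5*s + 6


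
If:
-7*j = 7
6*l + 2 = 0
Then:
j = -1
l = -1/3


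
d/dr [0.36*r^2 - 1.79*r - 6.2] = 0.72*r - 1.79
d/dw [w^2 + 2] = 2*w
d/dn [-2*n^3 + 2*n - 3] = 2 - 6*n^2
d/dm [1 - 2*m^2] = -4*m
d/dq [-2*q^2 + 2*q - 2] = 2 - 4*q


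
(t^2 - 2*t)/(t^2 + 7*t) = (t - 2)/(t + 7)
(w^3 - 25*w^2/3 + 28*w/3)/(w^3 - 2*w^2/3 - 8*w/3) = (-3*w^2 + 25*w - 28)/(-3*w^2 + 2*w + 8)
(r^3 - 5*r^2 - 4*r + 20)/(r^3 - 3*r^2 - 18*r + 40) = (r + 2)/(r + 4)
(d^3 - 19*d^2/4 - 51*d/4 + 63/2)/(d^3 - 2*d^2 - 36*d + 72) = (4*d^2 + 5*d - 21)/(4*(d^2 + 4*d - 12))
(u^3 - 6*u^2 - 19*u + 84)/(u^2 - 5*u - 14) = (u^2 + u - 12)/(u + 2)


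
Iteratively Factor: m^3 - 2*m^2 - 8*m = (m)*(m^2 - 2*m - 8) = m*(m + 2)*(m - 4)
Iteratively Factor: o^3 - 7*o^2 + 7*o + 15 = (o + 1)*(o^2 - 8*o + 15) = (o - 3)*(o + 1)*(o - 5)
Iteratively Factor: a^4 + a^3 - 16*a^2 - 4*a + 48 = (a + 2)*(a^3 - a^2 - 14*a + 24) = (a - 3)*(a + 2)*(a^2 + 2*a - 8) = (a - 3)*(a - 2)*(a + 2)*(a + 4)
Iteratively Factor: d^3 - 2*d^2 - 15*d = (d + 3)*(d^2 - 5*d) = d*(d + 3)*(d - 5)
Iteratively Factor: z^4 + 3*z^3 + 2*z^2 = (z)*(z^3 + 3*z^2 + 2*z) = z^2*(z^2 + 3*z + 2) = z^2*(z + 2)*(z + 1)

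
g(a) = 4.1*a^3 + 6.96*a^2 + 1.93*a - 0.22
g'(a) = 12.3*a^2 + 13.92*a + 1.93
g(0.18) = 0.38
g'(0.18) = 4.83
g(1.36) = 25.59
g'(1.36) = 43.61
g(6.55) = 1463.17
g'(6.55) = 620.81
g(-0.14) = -0.37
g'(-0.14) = 0.22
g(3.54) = 275.72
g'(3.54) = 205.35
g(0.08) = -0.02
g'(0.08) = 3.12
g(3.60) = 288.22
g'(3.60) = 211.45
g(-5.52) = -488.41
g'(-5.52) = 299.88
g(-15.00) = -12300.67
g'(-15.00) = 2560.63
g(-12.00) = -6105.94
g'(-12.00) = 1606.09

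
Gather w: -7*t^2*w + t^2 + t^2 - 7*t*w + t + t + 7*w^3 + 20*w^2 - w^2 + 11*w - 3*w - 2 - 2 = 2*t^2 + 2*t + 7*w^3 + 19*w^2 + w*(-7*t^2 - 7*t + 8) - 4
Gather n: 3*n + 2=3*n + 2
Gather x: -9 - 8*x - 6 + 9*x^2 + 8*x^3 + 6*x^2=8*x^3 + 15*x^2 - 8*x - 15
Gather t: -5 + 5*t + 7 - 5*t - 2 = 0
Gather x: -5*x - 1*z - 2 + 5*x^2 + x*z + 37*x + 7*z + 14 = 5*x^2 + x*(z + 32) + 6*z + 12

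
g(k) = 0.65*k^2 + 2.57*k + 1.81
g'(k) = 1.3*k + 2.57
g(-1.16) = -0.30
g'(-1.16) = 1.06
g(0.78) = 4.21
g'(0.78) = 3.58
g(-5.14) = 5.77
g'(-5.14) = -4.11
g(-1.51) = -0.59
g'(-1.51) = 0.61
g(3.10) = 16.02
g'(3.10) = 6.60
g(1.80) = 8.54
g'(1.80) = 4.91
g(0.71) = 3.96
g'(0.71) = 3.49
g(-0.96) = -0.06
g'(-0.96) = 1.32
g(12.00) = 126.25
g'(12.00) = 18.17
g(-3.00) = -0.05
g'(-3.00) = -1.33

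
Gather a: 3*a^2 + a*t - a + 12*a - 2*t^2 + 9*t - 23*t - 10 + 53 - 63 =3*a^2 + a*(t + 11) - 2*t^2 - 14*t - 20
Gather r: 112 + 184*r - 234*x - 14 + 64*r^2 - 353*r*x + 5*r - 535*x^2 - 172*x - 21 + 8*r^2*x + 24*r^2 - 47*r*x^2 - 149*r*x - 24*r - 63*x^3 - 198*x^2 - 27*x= r^2*(8*x + 88) + r*(-47*x^2 - 502*x + 165) - 63*x^3 - 733*x^2 - 433*x + 77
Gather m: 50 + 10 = 60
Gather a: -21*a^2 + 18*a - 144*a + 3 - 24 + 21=-21*a^2 - 126*a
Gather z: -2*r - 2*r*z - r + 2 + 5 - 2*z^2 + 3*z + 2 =-3*r - 2*z^2 + z*(3 - 2*r) + 9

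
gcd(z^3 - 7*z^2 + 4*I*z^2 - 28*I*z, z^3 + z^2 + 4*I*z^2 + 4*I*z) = z^2 + 4*I*z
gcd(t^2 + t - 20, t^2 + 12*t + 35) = t + 5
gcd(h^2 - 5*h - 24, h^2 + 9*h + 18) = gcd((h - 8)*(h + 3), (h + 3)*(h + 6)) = h + 3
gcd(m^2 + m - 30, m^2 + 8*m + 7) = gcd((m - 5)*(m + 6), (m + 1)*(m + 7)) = 1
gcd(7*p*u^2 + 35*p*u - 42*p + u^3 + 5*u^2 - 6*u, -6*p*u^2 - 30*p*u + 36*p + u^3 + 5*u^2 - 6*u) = u^2 + 5*u - 6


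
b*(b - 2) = b^2 - 2*b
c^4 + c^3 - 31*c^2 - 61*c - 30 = (c - 6)*(c + 1)^2*(c + 5)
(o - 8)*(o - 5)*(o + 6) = o^3 - 7*o^2 - 38*o + 240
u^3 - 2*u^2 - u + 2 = (u - 2)*(u - 1)*(u + 1)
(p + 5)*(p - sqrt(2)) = p^2 - sqrt(2)*p + 5*p - 5*sqrt(2)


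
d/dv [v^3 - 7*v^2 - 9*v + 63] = 3*v^2 - 14*v - 9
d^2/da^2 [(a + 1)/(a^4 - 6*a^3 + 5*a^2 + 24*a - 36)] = 2*(6*a^5 - 2*a^4 - 33*a^3 - 81*a^2 + 148*a + 180)/(a^10 - 12*a^9 + 42*a^8 + 36*a^7 - 519*a^6 + 720*a^5 + 1556*a^4 - 4416*a^3 + 432*a^2 + 6912*a - 5184)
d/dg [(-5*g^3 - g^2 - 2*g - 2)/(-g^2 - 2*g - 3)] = (5*g^4 + 20*g^3 + 45*g^2 + 2*g + 2)/(g^4 + 4*g^3 + 10*g^2 + 12*g + 9)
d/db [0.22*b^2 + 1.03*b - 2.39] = 0.44*b + 1.03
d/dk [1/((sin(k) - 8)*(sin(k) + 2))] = 2*(3 - sin(k))*cos(k)/((sin(k) - 8)^2*(sin(k) + 2)^2)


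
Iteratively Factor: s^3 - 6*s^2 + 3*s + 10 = (s - 2)*(s^2 - 4*s - 5) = (s - 5)*(s - 2)*(s + 1)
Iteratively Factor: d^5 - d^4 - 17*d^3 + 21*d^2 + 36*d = (d - 3)*(d^4 + 2*d^3 - 11*d^2 - 12*d) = (d - 3)^2*(d^3 + 5*d^2 + 4*d) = (d - 3)^2*(d + 4)*(d^2 + d) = d*(d - 3)^2*(d + 4)*(d + 1)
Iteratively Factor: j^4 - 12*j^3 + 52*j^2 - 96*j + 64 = (j - 4)*(j^3 - 8*j^2 + 20*j - 16) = (j - 4)*(j - 2)*(j^2 - 6*j + 8) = (j - 4)^2*(j - 2)*(j - 2)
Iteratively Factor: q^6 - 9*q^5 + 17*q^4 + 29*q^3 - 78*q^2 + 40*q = (q)*(q^5 - 9*q^4 + 17*q^3 + 29*q^2 - 78*q + 40) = q*(q - 1)*(q^4 - 8*q^3 + 9*q^2 + 38*q - 40) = q*(q - 1)^2*(q^3 - 7*q^2 + 2*q + 40) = q*(q - 1)^2*(q + 2)*(q^2 - 9*q + 20) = q*(q - 4)*(q - 1)^2*(q + 2)*(q - 5)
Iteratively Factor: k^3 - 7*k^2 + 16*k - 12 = (k - 2)*(k^2 - 5*k + 6) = (k - 3)*(k - 2)*(k - 2)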